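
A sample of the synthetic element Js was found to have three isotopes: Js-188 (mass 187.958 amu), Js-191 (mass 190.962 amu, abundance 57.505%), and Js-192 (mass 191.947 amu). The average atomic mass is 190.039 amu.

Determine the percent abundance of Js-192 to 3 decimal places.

The remaining 42.495% is split between Js-188 (fraction x) and Js-192 (fraction 0.42495 − x).
Substituting: 187.958x + 191.947(0.42495 − x) = 80.2263019
(187.958 − 191.947)x = -1.34157575  ⇒  x = 0.33632, y = 0.08863
Js-188: 33.632%, Js-192: 8.863%.

8.863%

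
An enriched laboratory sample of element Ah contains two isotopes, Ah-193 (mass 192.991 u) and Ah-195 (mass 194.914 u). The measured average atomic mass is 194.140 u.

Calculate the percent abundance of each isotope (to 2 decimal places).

Ah-193: 40.25%, Ah-195: 59.75%

Writing the weighted mean with unknown fraction x of Ah-193:
192.991·x + 194.914·(1 − x) = 194.140
(192.991 − 194.914)·x = 194.140 − 194.914
x = -0.774 / -1.923 = 0.40250 → 40.25% Ah-193, 59.75% Ah-195.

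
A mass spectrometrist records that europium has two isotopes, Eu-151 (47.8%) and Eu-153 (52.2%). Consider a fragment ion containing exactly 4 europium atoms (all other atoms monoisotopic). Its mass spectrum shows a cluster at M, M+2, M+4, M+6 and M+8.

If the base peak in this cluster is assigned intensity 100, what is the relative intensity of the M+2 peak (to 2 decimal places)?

Binomial terms of (0.478 + 0.522)^4: M 0.0522, M+2 0.2280, M+4 0.3735, M+6 0.2720, M+8 0.0742 → M+4 is the base peak.
P(M+4) = C(4,2) × 0.478^2 × 0.522^2 = 6 × 0.228484 × 0.272484 = 0.373549 (base)
P(M+2) = C(4,1) × 0.478^3 × 0.522^1 = 4 × 0.10921535 × 0.5220 = 0.228042
Relative intensity = 0.228042 / 0.373549 × 100 = 61.05

61.05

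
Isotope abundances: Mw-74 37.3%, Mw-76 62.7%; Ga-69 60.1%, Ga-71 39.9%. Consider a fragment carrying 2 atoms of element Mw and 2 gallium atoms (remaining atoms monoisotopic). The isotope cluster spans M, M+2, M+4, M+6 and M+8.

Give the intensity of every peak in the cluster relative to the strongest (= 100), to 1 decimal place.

Element Mw pattern (n=2): 0.139129 : 0.467742 : 0.393129
Gallium pattern (n=2): 0.361201 : 0.479598 : 0.159201
Convolve the two distributions (both contribute in 2-u steps):
  M: 0.139129×0.361201 = 0.050254
  M+2: 0.139129×0.479598 + 0.467742×0.361201 = 0.235675
  M+4: 0.139129×0.159201 + 0.467742×0.479598 + 0.393129×0.361201 = 0.388476
  M+6: 0.467742×0.159201 + 0.393129×0.479598 = 0.263009
  M+8: 0.393129×0.159201 = 0.062587
Scale to base peak (0.388476) = 100: 12.9 : 60.7 : 100.0 : 67.7 : 16.1

12.9 : 60.7 : 100.0 : 67.7 : 16.1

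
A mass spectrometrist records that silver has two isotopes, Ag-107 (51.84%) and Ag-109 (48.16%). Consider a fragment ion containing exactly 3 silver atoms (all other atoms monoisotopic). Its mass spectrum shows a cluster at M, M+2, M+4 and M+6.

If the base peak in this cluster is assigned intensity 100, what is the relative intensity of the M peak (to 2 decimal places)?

Term probabilities: M 0.1393, M+2 0.3883, M+4 0.3607, M+6 0.1117. Base peak = M+2.
P(M+2) = C(3,1) × 0.5184^2 × 0.4816^1 = 3 × 0.26873856 × 0.4816 = 0.388273 (base)
P(M) = C(3,0) × 0.5184^3 × 0.4816^0 = 1 × 0.13931407 × 1.0000 = 0.139314
Relative intensity = 0.139314 / 0.388273 × 100 = 35.88

35.88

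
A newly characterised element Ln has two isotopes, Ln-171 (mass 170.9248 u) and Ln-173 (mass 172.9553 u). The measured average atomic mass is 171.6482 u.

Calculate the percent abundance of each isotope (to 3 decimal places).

Ln-171: 64.373%, Ln-173: 35.627%

Let x be the fractional abundance of Ln-171; then Ln-173 has abundance 1 − x.
170.9248·x + 172.9553·(1 − x) = 171.6482
(170.9248 − 172.9553)·x = 171.6482 − 172.9553
x = -1.3071 / -2.0305 = 0.64373 → 64.373% Ln-171, 35.627% Ln-173.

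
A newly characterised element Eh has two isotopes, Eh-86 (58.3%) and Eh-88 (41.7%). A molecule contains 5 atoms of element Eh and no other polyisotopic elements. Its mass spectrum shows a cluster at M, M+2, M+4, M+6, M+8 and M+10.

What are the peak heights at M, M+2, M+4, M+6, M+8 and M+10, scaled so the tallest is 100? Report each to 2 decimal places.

The 5 Eh atoms are independent, so intensities follow the terms of (0.583 + 0.417)^5.
P(M) = 0.583^5 = 0.067351
P(M+2) = 5 × 0.583^4 × 0.417^1 = 0.240869
P(M+4) = 10 × 0.583^3 × 0.417^2 = 0.344570
P(M+6) = 10 × 0.583^2 × 0.417^3 = 0.246459
P(M+8) = 5 × 0.583^1 × 0.417^4 = 0.088142
P(M+10) = 0.417^5 = 0.012609
The M+4 peak is largest (0.344570); scaling to 100 gives 19.55 : 69.90 : 100.00 : 71.53 : 25.58 : 3.66.

19.55 : 69.90 : 100.00 : 71.53 : 25.58 : 3.66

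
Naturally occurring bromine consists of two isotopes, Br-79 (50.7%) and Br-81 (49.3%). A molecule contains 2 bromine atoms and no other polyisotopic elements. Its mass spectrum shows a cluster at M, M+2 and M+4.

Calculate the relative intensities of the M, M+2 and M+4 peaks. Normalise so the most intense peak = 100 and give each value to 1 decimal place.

51.4 : 100.0 : 48.6

Each Br atom is independently Br-79 (p = 0.507) or Br-81 (q = 0.493); the cluster is the binomial expansion (p + q)^2.
P(M) = 0.507^2 = 0.257049
P(M+2) = 2 × 0.507^1 × 0.493^1 = 0.499902
P(M+4) = 0.493^2 = 0.243049
The M+2 peak is largest (0.499902); scaling to 100 gives 51.4 : 100.0 : 48.6.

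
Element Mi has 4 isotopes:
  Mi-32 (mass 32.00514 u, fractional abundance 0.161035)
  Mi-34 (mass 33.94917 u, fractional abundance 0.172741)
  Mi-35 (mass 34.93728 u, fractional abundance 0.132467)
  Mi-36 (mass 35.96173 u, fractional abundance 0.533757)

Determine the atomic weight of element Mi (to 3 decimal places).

Average mass = Σ (abundance × isotope mass) = 0.161035 × 32.00514 + 0.172741 × 33.94917 + 0.132467 × 34.93728 + 0.533757 × 35.96173
= 5.153948 + 5.864414 + 4.628037 + 19.194825 = 34.841224 u

34.841 u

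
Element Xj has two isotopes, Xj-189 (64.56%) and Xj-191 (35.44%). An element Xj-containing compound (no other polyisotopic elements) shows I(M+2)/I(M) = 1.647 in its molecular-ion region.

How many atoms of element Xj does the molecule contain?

The M+2/M ratio from n Xj atoms is n · q/p = n · 0.3544/0.6456.
n = 1.647 × 0.6456/0.3544 = 3.00 ≈ 3

3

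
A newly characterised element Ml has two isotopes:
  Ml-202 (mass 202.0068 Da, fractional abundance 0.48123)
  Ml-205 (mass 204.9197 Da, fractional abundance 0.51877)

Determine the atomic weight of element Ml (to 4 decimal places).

203.5179 Da

Ar = Σ fᵢ·mᵢ = 0.48123 × 202.0068 + 0.51877 × 204.9197
= 97.21173 + 106.30619 = 203.51792 Da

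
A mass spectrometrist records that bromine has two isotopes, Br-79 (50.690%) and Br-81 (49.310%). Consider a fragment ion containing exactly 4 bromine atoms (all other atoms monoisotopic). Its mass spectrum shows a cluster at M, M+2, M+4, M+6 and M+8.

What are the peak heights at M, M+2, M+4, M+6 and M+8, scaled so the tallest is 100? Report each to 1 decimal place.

17.6 : 68.5 : 100.0 : 64.9 : 15.8

The 4 Br atoms are independent, so intensities follow the terms of (0.50690 + 0.49310)^4.
P(M) = 0.50690^4 = 0.066022
P(M+2) = 4 × 0.50690^3 × 0.49310^1 = 0.256899
P(M+4) = 6 × 0.50690^2 × 0.49310^2 = 0.374857
P(M+6) = 4 × 0.50690^1 × 0.49310^3 = 0.243101
P(M+8) = 0.49310^4 = 0.059121
The M+4 peak is largest (0.374857); scaling to 100 gives 17.6 : 68.5 : 100.0 : 64.9 : 15.8.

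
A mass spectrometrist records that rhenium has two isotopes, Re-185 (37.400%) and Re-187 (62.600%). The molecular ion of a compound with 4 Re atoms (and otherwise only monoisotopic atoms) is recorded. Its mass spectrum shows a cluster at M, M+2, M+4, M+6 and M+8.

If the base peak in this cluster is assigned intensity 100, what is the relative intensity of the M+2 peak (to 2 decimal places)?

35.69

Binomial terms of (0.37400 + 0.62600)^4: M 0.0196, M+2 0.1310, M+4 0.3289, M+6 0.3670, M+8 0.1536 → M+6 is the base peak.
P(M+6) = C(4,3) × 0.37400^1 × 0.62600^3 = 4 × 0.3740 × 0.24531438 = 0.366990 (base)
P(M+2) = C(4,1) × 0.37400^3 × 0.62600^1 = 4 × 0.05231362 × 0.6260 = 0.130993
Relative intensity = 0.130993 / 0.366990 × 100 = 35.69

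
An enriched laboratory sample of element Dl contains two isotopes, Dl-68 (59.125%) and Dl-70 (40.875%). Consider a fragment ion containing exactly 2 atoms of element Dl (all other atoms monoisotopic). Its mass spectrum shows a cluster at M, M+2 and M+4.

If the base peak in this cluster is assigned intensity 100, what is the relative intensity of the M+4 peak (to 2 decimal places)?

(0.59125 + 0.40875)^2 gives M 0.3496, M+2 0.4833, M+4 0.1671; the largest is M+2.
P(M+2) = C(2,1) × 0.59125^1 × 0.40875^1 = 2 × 0.59125 × 0.40875 = 0.483347 (base)
P(M+4) = C(2,2) × 0.59125^0 × 0.40875^2 = 1 × 1.0000 × 0.16707656 = 0.167077
Relative intensity = 0.167077 / 0.483347 × 100 = 34.57

34.57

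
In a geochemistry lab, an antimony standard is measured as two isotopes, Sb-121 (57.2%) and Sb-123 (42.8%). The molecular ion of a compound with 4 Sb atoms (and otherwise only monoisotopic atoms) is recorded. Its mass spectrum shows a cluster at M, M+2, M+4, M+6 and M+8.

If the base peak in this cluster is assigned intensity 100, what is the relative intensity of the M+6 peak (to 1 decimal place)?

Binomial terms of (0.572 + 0.428)^4: M 0.1070, M+2 0.3204, M+4 0.3596, M+6 0.1794, M+8 0.0336 → M+4 is the base peak.
P(M+4) = C(4,2) × 0.572^2 × 0.428^2 = 6 × 0.327184 × 0.183184 = 0.359609 (base)
P(M+6) = C(4,3) × 0.572^1 × 0.428^3 = 4 × 0.5720 × 0.07840275 = 0.179385
Relative intensity = 0.179385 / 0.359609 × 100 = 49.9

49.9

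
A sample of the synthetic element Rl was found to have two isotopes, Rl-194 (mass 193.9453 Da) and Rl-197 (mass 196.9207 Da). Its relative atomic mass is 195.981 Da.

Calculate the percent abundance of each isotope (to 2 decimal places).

Rl-194: 31.58%, Rl-197: 68.42%

Let x be the fractional abundance of Rl-194; then Rl-197 has abundance 1 − x.
193.9453·x + 196.9207·(1 − x) = 195.981
(193.9453 − 196.9207)·x = 195.981 − 196.9207
x = -0.9397 / -2.9754 = 0.31582 → 31.58% Rl-194, 68.42% Rl-197.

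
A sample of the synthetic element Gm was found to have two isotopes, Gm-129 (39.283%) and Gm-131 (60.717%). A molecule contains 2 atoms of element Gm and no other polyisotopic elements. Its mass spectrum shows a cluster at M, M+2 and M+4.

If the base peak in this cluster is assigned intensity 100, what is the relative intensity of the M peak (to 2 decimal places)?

32.35

Binomial terms of (0.39283 + 0.60717)^2: M 0.1543, M+2 0.4770, M+4 0.3687 → M+2 is the base peak.
P(M+2) = C(2,1) × 0.39283^1 × 0.60717^1 = 2 × 0.39283 × 0.60717 = 0.477029 (base)
P(M) = C(2,0) × 0.39283^2 × 0.60717^0 = 1 × 0.15431541 × 1.0000 = 0.154315
Relative intensity = 0.154315 / 0.477029 × 100 = 32.35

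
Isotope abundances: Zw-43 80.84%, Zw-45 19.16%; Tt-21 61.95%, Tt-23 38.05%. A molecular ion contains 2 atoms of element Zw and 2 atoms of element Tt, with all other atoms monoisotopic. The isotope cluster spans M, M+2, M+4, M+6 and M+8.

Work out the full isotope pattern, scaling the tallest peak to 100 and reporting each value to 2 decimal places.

58.74 : 100.00 : 59.66 : 14.56 : 1.24

Element Zw pattern (n=2): 0.65351056 : 0.30977888 : 0.03671056
Element Tt pattern (n=2): 0.38378025 : 0.4714395 : 0.14478025
Convolve the two distributions (both contribute in 2-u steps):
  M: 0.65351056×0.38378025 = 0.250804
  M+2: 0.65351056×0.4714395 + 0.30977888×0.38378025 = 0.426978
  M+4: 0.65351056×0.14478025 + 0.30977888×0.4714395 + 0.03671056×0.38378025 = 0.254746
  M+6: 0.30977888×0.14478025 + 0.03671056×0.4714395 = 0.062157
  M+8: 0.03671056×0.14478025 = 0.005315
Scale to base peak (0.426978) = 100: 58.74 : 100.00 : 59.66 : 14.56 : 1.24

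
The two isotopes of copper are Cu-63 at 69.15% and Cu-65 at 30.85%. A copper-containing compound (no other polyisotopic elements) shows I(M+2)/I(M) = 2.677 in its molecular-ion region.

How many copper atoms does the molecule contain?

6

With n Cu atoms, P(M+2)/P(M) = C(n,1)·p^(n−1)q / p^n = n·q/p = n · 0.3085/0.6915.
n = 2.677 × 0.6915/0.3085 = 6.00 ≈ 6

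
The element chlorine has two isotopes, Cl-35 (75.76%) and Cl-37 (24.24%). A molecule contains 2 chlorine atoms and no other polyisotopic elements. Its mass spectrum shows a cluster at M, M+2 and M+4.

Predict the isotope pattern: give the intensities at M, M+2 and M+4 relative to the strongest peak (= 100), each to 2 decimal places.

Expanding (0.7576 + 0.2424)^2:
P(M) = 0.7576^2 = 0.573958
P(M+2) = 2 × 0.7576^1 × 0.2424^1 = 0.367284
P(M+4) = 0.2424^2 = 0.058758
The M peak is largest (0.573958); scaling to 100 gives 100.00 : 63.99 : 10.24.

100.00 : 63.99 : 10.24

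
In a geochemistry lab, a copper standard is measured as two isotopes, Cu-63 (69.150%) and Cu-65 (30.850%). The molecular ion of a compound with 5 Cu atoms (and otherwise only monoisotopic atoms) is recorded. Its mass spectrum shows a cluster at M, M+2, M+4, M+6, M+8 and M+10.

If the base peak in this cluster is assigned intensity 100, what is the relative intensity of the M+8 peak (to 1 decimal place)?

(0.69150 + 0.30850)^5 gives M 0.1581, M+2 0.3527, M+4 0.3147, M+6 0.1404, M+8 0.0313, M+10 0.0028; the largest is M+2.
P(M+2) = C(5,1) × 0.69150^4 × 0.30850^1 = 5 × 0.2286487 × 0.3085 = 0.352691 (base)
P(M+8) = C(5,4) × 0.69150^1 × 0.30850^4 = 5 × 0.6915 × 0.00905776 = 0.031317
Relative intensity = 0.031317 / 0.352691 × 100 = 8.9

8.9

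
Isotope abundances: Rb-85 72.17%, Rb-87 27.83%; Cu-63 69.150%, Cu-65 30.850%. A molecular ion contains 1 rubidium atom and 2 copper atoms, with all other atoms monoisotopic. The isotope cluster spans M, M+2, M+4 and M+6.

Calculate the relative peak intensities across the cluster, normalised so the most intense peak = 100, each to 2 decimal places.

Rubidium pattern (n=1): 0.7217 : 0.2783
Copper pattern (n=2): 0.47817225 : 0.4266555 : 0.09517225
Convolve the two distributions (both contribute in 2-u steps):
  M: 0.7217×0.47817225 = 0.345097
  M+2: 0.7217×0.4266555 + 0.2783×0.47817225 = 0.440993
  M+4: 0.7217×0.09517225 + 0.2783×0.4266555 = 0.187424
  M+6: 0.2783×0.09517225 = 0.026486
Scale to base peak (0.440993) = 100: 78.25 : 100.00 : 42.50 : 6.01

78.25 : 100.00 : 42.50 : 6.01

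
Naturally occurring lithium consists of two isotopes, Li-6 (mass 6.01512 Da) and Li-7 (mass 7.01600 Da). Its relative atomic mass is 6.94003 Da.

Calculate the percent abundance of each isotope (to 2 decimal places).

Writing the weighted mean with unknown fraction x of Li-6:
6.01512·x + 7.01600·(1 − x) = 6.94003
(6.01512 − 7.01600)·x = 6.94003 − 7.01600
x = -0.07597 / -1.00088 = 0.07590 → 7.59% Li-6, 92.41% Li-7.

Li-6: 7.59%, Li-7: 92.41%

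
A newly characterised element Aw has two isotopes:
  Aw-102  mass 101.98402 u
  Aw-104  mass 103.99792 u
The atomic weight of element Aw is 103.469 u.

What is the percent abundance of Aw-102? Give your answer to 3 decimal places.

Let x be the fractional abundance of Aw-102; then Aw-104 has abundance 1 − x.
101.98402·x + 103.99792·(1 − x) = 103.469
(101.98402 − 103.99792)·x = 103.469 − 103.99792
x = -0.52892 / -2.01390 = 0.26263 → 26.263% Aw-102, 73.737% Aw-104.

26.263%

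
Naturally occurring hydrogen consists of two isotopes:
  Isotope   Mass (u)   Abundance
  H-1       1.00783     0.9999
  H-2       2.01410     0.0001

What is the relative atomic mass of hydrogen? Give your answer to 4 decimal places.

1.0079 u

Average mass = Σ (abundance × isotope mass) = 0.9999 × 1.00783 + 0.0001 × 2.01410
= 1.007729 + 0.000201 = 1.007930 u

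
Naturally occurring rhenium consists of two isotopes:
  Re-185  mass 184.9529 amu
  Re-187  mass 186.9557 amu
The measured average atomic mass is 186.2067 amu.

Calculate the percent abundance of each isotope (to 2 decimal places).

Let x be the fractional abundance of Re-185; then Re-187 has abundance 1 − x.
184.9529·x + 186.9557·(1 − x) = 186.2067
(184.9529 − 186.9557)·x = 186.2067 − 186.9557
x = -0.7490 / -2.0028 = 0.37398 → 37.40% Re-185, 62.60% Re-187.

Re-185: 37.40%, Re-187: 62.60%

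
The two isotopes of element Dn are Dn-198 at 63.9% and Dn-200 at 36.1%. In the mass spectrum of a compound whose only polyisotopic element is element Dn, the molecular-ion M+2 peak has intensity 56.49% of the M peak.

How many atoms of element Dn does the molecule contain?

For n independent Dn atoms, I(M+2)/I(M) = n · (abundance Dn-200) / (abundance Dn-198) = n · 0.361/0.639.
n = 0.5649 × 0.639/0.361 = 1.00 ≈ 1

1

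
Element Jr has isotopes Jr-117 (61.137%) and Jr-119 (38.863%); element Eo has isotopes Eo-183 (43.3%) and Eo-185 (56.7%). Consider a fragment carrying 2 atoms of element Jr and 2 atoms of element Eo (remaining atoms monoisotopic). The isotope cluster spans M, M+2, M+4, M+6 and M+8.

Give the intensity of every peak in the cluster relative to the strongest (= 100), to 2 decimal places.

18.35 : 71.40 : 100.00 : 59.44 : 12.72

Element Jr pattern (n=2): 0.37377328 : 0.47519345 : 0.15103328
Element Eo pattern (n=2): 0.187489 : 0.491022 : 0.321489
Convolve the two distributions (both contribute in 2-u steps):
  M: 0.37377328×0.187489 = 0.070078
  M+2: 0.37377328×0.491022 + 0.47519345×0.187489 = 0.272624
  M+4: 0.37377328×0.321489 + 0.47519345×0.491022 + 0.15103328×0.187489 = 0.381812
  M+6: 0.47519345×0.321489 + 0.15103328×0.491022 = 0.226930
  M+8: 0.15103328×0.321489 = 0.048556
Scale to base peak (0.381812) = 100: 18.35 : 71.40 : 100.00 : 59.44 : 12.72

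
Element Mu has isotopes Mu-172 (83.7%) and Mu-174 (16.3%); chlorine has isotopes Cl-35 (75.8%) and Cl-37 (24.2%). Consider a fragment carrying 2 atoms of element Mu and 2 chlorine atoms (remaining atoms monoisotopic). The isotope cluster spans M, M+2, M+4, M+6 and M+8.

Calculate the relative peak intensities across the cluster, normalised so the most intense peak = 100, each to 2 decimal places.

Element Mu pattern (n=2): 0.700569 : 0.272862 : 0.026569
Chlorine pattern (n=2): 0.574564 : 0.366872 : 0.058564
Convolve the two distributions (both contribute in 2-u steps):
  M: 0.700569×0.574564 = 0.402522
  M+2: 0.700569×0.366872 + 0.272862×0.574564 = 0.413796
  M+4: 0.700569×0.058564 + 0.272862×0.366872 + 0.026569×0.574564 = 0.156399
  M+6: 0.272862×0.058564 + 0.026569×0.366872 = 0.025727
  M+8: 0.026569×0.058564 = 0.001556
Scale to base peak (0.413796) = 100: 97.28 : 100.00 : 37.80 : 6.22 : 0.38

97.28 : 100.00 : 37.80 : 6.22 : 0.38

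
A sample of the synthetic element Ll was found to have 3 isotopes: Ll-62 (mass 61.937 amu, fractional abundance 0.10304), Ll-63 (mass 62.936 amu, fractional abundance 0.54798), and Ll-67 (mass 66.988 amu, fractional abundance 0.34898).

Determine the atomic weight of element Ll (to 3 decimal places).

64.247 amu

Weight each isotope mass by its fractional abundance: 0.10304 × 61.937 + 0.54798 × 62.936 + 0.34898 × 66.988
= 6.3820 + 34.4877 + 23.3775 = 64.2472 amu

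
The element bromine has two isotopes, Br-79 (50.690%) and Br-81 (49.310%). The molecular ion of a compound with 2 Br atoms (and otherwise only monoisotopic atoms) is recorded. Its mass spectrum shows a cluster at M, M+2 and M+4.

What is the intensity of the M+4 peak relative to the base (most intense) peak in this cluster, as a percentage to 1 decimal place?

Term probabilities: M 0.2569, M+2 0.4999, M+4 0.2431. Base peak = M+2.
P(M+2) = C(2,1) × 0.50690^1 × 0.49310^1 = 2 × 0.5069 × 0.4931 = 0.499905 (base)
P(M+4) = C(2,2) × 0.50690^0 × 0.49310^2 = 1 × 1.0000 × 0.24314761 = 0.243148
Relative intensity = 0.243148 / 0.499905 × 100 = 48.6

48.6%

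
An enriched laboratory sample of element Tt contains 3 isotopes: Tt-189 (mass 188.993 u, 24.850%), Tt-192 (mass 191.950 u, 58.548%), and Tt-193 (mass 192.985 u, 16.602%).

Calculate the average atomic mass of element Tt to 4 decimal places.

Weight each isotope mass by its fractional abundance: 0.24850 × 188.993 + 0.58548 × 191.950 + 0.16602 × 192.985
= 46.96476 + 112.38289 + 32.03937 = 191.38702 u

191.3870 u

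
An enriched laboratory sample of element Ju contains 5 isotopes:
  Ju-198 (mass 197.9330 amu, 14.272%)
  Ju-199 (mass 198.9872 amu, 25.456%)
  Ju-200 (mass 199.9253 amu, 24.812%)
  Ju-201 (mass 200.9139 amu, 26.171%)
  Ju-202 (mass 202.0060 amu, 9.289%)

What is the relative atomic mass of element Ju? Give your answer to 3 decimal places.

Weight each isotope mass by its fractional abundance: 0.14272 × 197.9330 + 0.25456 × 198.9872 + 0.24812 × 199.9253 + 0.26171 × 200.9139 + 0.09289 × 202.0060
= 28.24900 + 50.65418 + 49.60547 + 52.58118 + 18.76434 = 199.85417 amu

199.854 amu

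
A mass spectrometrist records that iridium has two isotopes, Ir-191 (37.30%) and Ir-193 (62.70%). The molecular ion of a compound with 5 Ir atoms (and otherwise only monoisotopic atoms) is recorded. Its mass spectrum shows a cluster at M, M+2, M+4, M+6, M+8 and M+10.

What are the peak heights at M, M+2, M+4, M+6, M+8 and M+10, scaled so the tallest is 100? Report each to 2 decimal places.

2.11 : 17.70 : 59.49 : 100.00 : 84.05 : 28.26

Expanding (0.3730 + 0.6270)^5:
P(M) = 0.3730^5 = 0.007220
P(M+2) = 5 × 0.3730^4 × 0.6270^1 = 0.060684
P(M+4) = 10 × 0.3730^3 × 0.6270^2 = 0.204015
P(M+6) = 10 × 0.3730^2 × 0.6270^3 = 0.342942
P(M+8) = 5 × 0.3730^1 × 0.6270^4 = 0.288237
P(M+10) = 0.6270^5 = 0.096903
The M+6 peak is largest (0.342942); scaling to 100 gives 2.11 : 17.70 : 59.49 : 100.00 : 84.05 : 28.26.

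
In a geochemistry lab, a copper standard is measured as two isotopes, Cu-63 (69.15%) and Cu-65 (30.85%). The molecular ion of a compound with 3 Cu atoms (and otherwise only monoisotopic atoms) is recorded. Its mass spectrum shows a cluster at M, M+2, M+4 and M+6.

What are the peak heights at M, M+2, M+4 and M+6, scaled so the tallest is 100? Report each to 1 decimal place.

The 3 Cu atoms are independent, so intensities follow the terms of (0.6915 + 0.3085)^3.
P(M) = 0.6915^3 = 0.330656
P(M+2) = 3 × 0.6915^2 × 0.3085^1 = 0.442548
P(M+4) = 3 × 0.6915^1 × 0.3085^2 = 0.197435
P(M+6) = 0.3085^3 = 0.029361
The M+2 peak is largest (0.442548); scaling to 100 gives 74.7 : 100.0 : 44.6 : 6.6.

74.7 : 100.0 : 44.6 : 6.6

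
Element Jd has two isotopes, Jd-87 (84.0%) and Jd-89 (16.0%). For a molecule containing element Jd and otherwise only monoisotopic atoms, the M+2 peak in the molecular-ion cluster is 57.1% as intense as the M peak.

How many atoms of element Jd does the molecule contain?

With n Jd atoms, P(M+2)/P(M) = C(n,1)·p^(n−1)q / p^n = n·q/p = n · 0.160/0.840.
n = 0.571 × 0.840/0.160 = 3.00 ≈ 3

3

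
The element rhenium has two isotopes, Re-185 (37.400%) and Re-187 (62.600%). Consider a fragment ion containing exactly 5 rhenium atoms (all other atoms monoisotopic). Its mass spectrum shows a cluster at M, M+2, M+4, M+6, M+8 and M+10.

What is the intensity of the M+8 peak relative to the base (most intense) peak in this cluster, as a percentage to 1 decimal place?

(0.37400 + 0.62600)^5 gives M 0.0073, M+2 0.0612, M+4 0.2050, M+6 0.3431, M+8 0.2872, M+10 0.0961; the largest is M+6.
P(M+6) = C(5,3) × 0.37400^2 × 0.62600^3 = 10 × 0.139876 × 0.24531438 = 0.343136 (base)
P(M+8) = C(5,4) × 0.37400^1 × 0.62600^4 = 5 × 0.3740 × 0.1535668 = 0.287170
Relative intensity = 0.287170 / 0.343136 × 100 = 83.7

83.7%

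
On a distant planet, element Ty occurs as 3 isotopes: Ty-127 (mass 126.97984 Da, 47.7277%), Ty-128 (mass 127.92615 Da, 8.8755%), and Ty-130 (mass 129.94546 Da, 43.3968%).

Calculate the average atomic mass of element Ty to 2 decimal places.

The abundance-weighted mean is 0.477277 × 126.97984 + 0.088755 × 127.92615 + 0.433968 × 129.94546
= 60.604557 + 11.354085 + 56.392171 = 128.350813 Da

128.35 Da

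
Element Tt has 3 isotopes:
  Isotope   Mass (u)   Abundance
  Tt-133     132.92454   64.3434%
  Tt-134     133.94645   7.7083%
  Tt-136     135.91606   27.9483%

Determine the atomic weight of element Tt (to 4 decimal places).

133.8394 u

The abundance-weighted mean is 0.643434 × 132.92454 + 0.077083 × 133.94645 + 0.279483 × 135.91606
= 85.528168 + 10.324994 + 37.986228 = 133.839390 u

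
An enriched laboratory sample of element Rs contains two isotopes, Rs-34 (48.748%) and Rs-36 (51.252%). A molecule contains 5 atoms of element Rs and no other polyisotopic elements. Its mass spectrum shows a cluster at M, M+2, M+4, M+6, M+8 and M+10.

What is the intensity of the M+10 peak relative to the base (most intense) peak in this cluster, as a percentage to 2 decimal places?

Term probabilities: M 0.0275, M+2 0.1447, M+4 0.3043, M+6 0.3199, M+8 0.1682, M+10 0.0354. Base peak = M+6.
P(M+6) = C(5,3) × 0.48748^2 × 0.51252^3 = 10 × 0.23763675 × 0.13462709 = 0.319923 (base)
P(M+10) = C(5,5) × 0.48748^0 × 0.51252^5 = 1 × 1.0000 × 0.03536341 = 0.035363
Relative intensity = 0.035363 / 0.319923 × 100 = 11.05

11.05%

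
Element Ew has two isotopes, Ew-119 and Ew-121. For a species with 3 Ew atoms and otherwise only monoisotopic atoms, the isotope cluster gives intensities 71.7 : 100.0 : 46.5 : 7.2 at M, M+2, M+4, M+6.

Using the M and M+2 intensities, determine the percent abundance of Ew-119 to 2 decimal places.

Let p = fractional abundance of Ew-119. I(M+2)/I(M) = [C(3,1)·p^2·(1−p)] / p^3 = 3·(1−p)/p = 100.0/71.7 = 1.3947
(1−p)/p = 1.3947/3 = 0.4649  ⇒  p = 1/(1 + 0.4649) = 0.6826
Ew-119: 68.26%, Ew-121: 31.74%.

68.26%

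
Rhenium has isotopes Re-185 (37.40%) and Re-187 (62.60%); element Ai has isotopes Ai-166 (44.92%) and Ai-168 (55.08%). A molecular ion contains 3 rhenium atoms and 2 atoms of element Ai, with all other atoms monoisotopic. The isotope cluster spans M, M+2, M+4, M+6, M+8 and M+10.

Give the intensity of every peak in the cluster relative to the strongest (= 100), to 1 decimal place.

Rhenium pattern (n=3): 0.05231362 : 0.26268713 : 0.43968487 : 0.24531438
Element Ai pattern (n=2): 0.20178064 : 0.49483872 : 0.30338064
Convolve the two distributions (both contribute in 2-u steps):
  M: 0.05231362×0.20178064 = 0.010556
  M+2: 0.05231362×0.49483872 + 0.26268713×0.20178064 = 0.078892
  M+4: 0.05231362×0.30338064 + 0.26268713×0.49483872 + 0.43968487×0.20178064 = 0.234579
  M+6: 0.26268713×0.30338064 + 0.43968487×0.49483872 + 0.24531438×0.20178064 = 0.346767
  M+8: 0.43968487×0.30338064 + 0.24531438×0.49483872 = 0.254783
  M+10: 0.24531438×0.30338064 = 0.074424
Scale to base peak (0.346767) = 100: 3.0 : 22.8 : 67.6 : 100.0 : 73.5 : 21.5

3.0 : 22.8 : 67.6 : 100.0 : 73.5 : 21.5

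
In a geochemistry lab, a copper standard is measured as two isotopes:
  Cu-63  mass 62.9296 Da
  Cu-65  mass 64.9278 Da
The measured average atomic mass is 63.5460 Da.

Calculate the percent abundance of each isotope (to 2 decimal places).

Cu-63: 69.15%, Cu-65: 30.85%

With x = fraction of Cu-63 (so Cu-65 is 1 − x):
62.9296·x + 64.9278·(1 − x) = 63.5460
(62.9296 − 64.9278)·x = 63.5460 − 64.9278
x = -1.3818 / -1.9982 = 0.69152 → 69.15% Cu-63, 30.85% Cu-65.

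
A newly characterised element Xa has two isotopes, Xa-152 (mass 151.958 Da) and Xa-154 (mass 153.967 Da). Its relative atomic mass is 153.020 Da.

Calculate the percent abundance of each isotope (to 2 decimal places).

Xa-152: 47.14%, Xa-154: 52.86%

With x = fraction of Xa-152 (so Xa-154 is 1 − x):
151.958·x + 153.967·(1 − x) = 153.020
(151.958 − 153.967)·x = 153.020 − 153.967
x = -0.947 / -2.009 = 0.47138 → 47.14% Xa-152, 52.86% Xa-154.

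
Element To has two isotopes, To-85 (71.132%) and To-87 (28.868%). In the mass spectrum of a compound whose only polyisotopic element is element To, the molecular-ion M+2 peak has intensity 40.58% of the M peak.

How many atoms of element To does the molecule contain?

1

The M+2/M ratio from n To atoms is n · q/p = n · 0.28868/0.71132.
n = 0.4058 × 0.71132/0.28868 = 1.00 ≈ 1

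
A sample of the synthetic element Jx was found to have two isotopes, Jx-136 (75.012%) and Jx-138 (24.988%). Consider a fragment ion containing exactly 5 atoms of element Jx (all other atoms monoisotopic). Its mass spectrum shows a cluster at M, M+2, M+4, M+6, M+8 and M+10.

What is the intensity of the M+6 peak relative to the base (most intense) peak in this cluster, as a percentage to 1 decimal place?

(0.75012 + 0.24988)^5 gives M 0.2375, M+2 0.3956, M+4 0.2635, M+6 0.0878, M+8 0.0146, M+10 0.0010; the largest is M+2.
P(M+2) = C(5,1) × 0.75012^4 × 0.24988^1 = 5 × 0.3166088 × 0.24988 = 0.395571 (base)
P(M+6) = C(5,3) × 0.75012^2 × 0.24988^3 = 10 × 0.56268001 × 0.01560251 = 0.087792
Relative intensity = 0.087792 / 0.395571 × 100 = 22.2

22.2%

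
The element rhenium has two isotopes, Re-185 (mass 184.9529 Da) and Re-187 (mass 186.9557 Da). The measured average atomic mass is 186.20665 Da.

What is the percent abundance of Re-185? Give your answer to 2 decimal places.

Let x be the fractional abundance of Re-185; then Re-187 has abundance 1 − x.
184.9529·x + 186.9557·(1 − x) = 186.20665
(184.9529 − 186.9557)·x = 186.20665 − 186.9557
x = -0.74905 / -2.0028 = 0.37400 → 37.40% Re-185, 62.60% Re-187.

37.40%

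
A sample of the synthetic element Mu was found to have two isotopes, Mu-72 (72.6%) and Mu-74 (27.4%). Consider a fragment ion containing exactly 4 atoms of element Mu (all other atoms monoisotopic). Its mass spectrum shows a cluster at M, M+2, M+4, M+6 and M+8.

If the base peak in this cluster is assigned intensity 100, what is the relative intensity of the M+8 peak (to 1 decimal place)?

1.3

Binomial terms of (0.726 + 0.274)^4: M 0.2778, M+2 0.4194, M+4 0.2374, M+6 0.0597, M+8 0.0056 → M+2 is the base peak.
P(M+2) = C(4,1) × 0.726^3 × 0.274^1 = 4 × 0.38265718 × 0.2740 = 0.419392 (base)
P(M+8) = C(4,4) × 0.726^0 × 0.274^4 = 1 × 1.0000 × 0.00563641 = 0.005636
Relative intensity = 0.005636 / 0.419392 × 100 = 1.3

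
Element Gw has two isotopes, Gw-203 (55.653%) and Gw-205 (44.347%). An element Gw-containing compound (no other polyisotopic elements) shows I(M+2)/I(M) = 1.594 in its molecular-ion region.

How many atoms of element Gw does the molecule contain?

2

For n independent Gw atoms, I(M+2)/I(M) = n · (abundance Gw-205) / (abundance Gw-203) = n · 0.44347/0.55653.
n = 1.594 × 0.55653/0.44347 = 2.00 ≈ 2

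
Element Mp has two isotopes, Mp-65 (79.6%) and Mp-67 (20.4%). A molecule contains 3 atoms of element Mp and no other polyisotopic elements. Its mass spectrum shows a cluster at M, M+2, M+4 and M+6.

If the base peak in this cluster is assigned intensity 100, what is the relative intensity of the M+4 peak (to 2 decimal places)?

19.70

Binomial terms of (0.796 + 0.204)^3: M 0.5044, M+2 0.3878, M+4 0.0994, M+6 0.0085 → M is the base peak.
P(M) = C(3,0) × 0.796^3 × 0.204^0 = 1 × 0.50435834 × 1.0000 = 0.504358 (base)
P(M+4) = C(3,2) × 0.796^1 × 0.204^2 = 3 × 0.7960 × 0.041616 = 0.099379
Relative intensity = 0.099379 / 0.504358 × 100 = 19.70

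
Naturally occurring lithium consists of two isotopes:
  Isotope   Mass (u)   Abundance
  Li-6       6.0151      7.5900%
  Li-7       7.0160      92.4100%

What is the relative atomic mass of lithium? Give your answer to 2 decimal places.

6.94 u

Average mass = Σ (abundance × isotope mass) = 0.075900 × 6.0151 + 0.924100 × 7.0160
= 0.45655 + 6.48349 = 6.94004 u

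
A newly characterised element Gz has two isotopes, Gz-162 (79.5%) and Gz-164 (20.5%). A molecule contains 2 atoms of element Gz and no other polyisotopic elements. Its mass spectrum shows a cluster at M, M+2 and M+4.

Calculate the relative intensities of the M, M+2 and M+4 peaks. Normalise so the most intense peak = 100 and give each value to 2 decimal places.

The 2 Gz atoms are independent, so intensities follow the terms of (0.795 + 0.205)^2.
P(M) = 0.795^2 = 0.632025
P(M+2) = 2 × 0.795^1 × 0.205^1 = 0.325950
P(M+4) = 0.205^2 = 0.042025
The M peak is largest (0.632025); scaling to 100 gives 100.00 : 51.57 : 6.65.

100.00 : 51.57 : 6.65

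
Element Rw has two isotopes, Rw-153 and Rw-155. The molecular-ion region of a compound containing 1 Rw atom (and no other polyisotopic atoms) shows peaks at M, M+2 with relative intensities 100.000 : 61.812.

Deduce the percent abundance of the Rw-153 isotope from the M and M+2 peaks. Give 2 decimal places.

61.80%

Write p for the Rw-153 fraction. I(M+2)/I(M) = [C(1,1)·p^0·(1−p)] / p^1 = 1·(1−p)/p = 61.812/100.000 = 0.6181
(1−p)/p = 0.6181/1 = 0.6181  ⇒  p = 1/(1 + 0.6181) = 0.6180
Rw-153: 61.80%, Rw-155: 38.20%.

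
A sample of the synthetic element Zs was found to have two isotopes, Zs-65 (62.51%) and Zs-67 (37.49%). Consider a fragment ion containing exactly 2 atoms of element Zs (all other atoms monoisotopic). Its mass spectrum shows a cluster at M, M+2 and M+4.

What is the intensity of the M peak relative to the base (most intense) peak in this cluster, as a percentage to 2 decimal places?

(0.6251 + 0.3749)^2 gives M 0.3908, M+2 0.4687, M+4 0.1406; the largest is M+2.
P(M+2) = C(2,1) × 0.6251^1 × 0.3749^1 = 2 × 0.6251 × 0.3749 = 0.468700 (base)
P(M) = C(2,0) × 0.6251^2 × 0.3749^0 = 1 × 0.39075001 × 1.0000 = 0.390750
Relative intensity = 0.390750 / 0.468700 × 100 = 83.37

83.37%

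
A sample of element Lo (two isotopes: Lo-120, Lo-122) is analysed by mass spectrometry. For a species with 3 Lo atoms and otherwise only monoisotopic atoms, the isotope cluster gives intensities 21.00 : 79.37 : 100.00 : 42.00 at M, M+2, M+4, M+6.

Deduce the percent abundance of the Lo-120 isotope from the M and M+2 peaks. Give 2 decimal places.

44.25%

Let p = fractional abundance of Lo-120. I(M+2)/I(M) = [C(3,1)·p^2·(1−p)] / p^3 = 3·(1−p)/p = 79.37/21.00 = 3.7795
(1−p)/p = 3.7795/3 = 1.2598  ⇒  p = 1/(1 + 1.2598) = 0.4425
Lo-120: 44.25%, Lo-122: 55.75%.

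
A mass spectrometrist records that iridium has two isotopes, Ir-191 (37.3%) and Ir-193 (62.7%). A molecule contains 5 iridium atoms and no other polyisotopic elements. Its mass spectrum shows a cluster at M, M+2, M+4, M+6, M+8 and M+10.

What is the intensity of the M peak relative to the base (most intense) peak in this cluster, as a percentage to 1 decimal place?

Binomial terms of (0.373 + 0.627)^5: M 0.0072, M+2 0.0607, M+4 0.2040, M+6 0.3429, M+8 0.2882, M+10 0.0969 → M+6 is the base peak.
P(M+6) = C(5,3) × 0.373^2 × 0.627^3 = 10 × 0.139129 × 0.24649188 = 0.342942 (base)
P(M) = C(5,0) × 0.373^5 × 0.627^0 = 1 × 0.00722012 × 1.0000 = 0.007220
Relative intensity = 0.007220 / 0.342942 × 100 = 2.1

2.1%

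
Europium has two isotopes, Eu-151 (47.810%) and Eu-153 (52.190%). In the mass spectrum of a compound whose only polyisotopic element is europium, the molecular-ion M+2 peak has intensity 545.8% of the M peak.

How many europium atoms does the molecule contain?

The M+2/M ratio from n Eu atoms is n · q/p = n · 0.52190/0.47810.
n = 5.458 × 0.47810/0.52190 = 5.00 ≈ 5

5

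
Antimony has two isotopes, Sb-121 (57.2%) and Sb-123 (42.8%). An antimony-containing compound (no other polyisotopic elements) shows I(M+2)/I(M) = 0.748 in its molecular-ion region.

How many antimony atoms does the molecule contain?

1

The M+2/M ratio from n Sb atoms is n · q/p = n · 0.428/0.572.
n = 0.748 × 0.572/0.428 = 1.00 ≈ 1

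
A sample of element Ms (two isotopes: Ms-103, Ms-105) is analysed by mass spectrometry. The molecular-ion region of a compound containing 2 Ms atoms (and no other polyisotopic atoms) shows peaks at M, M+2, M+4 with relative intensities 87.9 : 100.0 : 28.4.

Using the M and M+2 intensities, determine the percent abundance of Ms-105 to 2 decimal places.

36.26%

If p is the fraction of Ms that is Ms-103, then I(M+2)/I(M) = [C(2,1)·p^1·(1−p)] / p^2 = 2·(1−p)/p = 100.0/87.9 = 1.1377
(1−p)/p = 1.1377/2 = 0.5688  ⇒  p = 1/(1 + 0.5688) = 0.6374
Ms-103: 63.74%, Ms-105: 36.26%.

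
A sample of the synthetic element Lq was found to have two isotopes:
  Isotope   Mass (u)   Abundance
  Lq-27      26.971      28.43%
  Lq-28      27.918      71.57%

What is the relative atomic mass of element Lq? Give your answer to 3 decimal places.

27.649 u

Ar = Σ fᵢ·mᵢ = 0.2843 × 26.971 + 0.7157 × 27.918
= 7.6679 + 19.9809 = 27.6488 u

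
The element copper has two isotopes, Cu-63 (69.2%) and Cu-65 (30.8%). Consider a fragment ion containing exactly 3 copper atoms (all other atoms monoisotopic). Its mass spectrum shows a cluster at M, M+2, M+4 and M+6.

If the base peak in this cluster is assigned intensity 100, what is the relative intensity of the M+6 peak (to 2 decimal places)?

Term probabilities: M 0.3314, M+2 0.4425, M+4 0.1969, M+6 0.0292. Base peak = M+2.
P(M+2) = C(3,1) × 0.692^2 × 0.308^1 = 3 × 0.478864 × 0.3080 = 0.442470 (base)
P(M+6) = C(3,3) × 0.692^0 × 0.308^3 = 1 × 1.0000 × 0.02921811 = 0.029218
Relative intensity = 0.029218 / 0.442470 × 100 = 6.60

6.60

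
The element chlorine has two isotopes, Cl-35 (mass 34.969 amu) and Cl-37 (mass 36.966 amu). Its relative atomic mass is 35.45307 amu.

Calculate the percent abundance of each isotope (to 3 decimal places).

Cl-35: 75.760%, Cl-37: 24.240%

With x = fraction of Cl-35 (so Cl-37 is 1 − x):
34.969·x + 36.966·(1 − x) = 35.45307
(34.969 − 36.966)·x = 35.45307 − 36.966
x = -1.51293 / -1.997 = 0.75760 → 75.760% Cl-35, 24.240% Cl-37.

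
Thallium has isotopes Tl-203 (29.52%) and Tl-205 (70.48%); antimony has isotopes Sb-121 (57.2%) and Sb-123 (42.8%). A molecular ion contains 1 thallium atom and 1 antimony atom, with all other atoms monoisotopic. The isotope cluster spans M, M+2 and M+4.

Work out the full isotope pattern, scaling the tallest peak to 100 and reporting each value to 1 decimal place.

31.9 : 100.0 : 57.0

Thallium pattern (n=1): 0.2952 : 0.7048
Antimony pattern (n=1): 0.5720 : 0.4280
Convolve the two distributions (both contribute in 2-u steps):
  M: 0.2952×0.5720 = 0.168854
  M+2: 0.2952×0.4280 + 0.7048×0.5720 = 0.529491
  M+4: 0.7048×0.4280 = 0.301654
Scale to base peak (0.529491) = 100: 31.9 : 100.0 : 57.0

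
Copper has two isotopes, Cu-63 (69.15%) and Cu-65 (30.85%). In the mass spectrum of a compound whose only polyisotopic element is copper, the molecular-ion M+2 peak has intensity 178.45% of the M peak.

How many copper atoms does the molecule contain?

4

For n independent Cu atoms, I(M+2)/I(M) = n · (abundance Cu-65) / (abundance Cu-63) = n · 0.3085/0.6915.
n = 1.7845 × 0.6915/0.3085 = 4.00 ≈ 4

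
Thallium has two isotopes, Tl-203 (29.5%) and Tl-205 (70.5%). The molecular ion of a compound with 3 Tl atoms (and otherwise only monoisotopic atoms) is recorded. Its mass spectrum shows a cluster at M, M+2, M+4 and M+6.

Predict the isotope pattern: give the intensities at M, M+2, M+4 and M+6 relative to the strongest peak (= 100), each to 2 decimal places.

The 3 Tl atoms are independent, so intensities follow the terms of (0.295 + 0.705)^3.
P(M) = 0.295^3 = 0.025672
P(M+2) = 3 × 0.295^2 × 0.705^1 = 0.184058
P(M+4) = 3 × 0.295^1 × 0.705^2 = 0.439867
P(M+6) = 0.705^3 = 0.350403
The M+4 peak is largest (0.439867); scaling to 100 gives 5.84 : 41.84 : 100.00 : 79.66.

5.84 : 41.84 : 100.00 : 79.66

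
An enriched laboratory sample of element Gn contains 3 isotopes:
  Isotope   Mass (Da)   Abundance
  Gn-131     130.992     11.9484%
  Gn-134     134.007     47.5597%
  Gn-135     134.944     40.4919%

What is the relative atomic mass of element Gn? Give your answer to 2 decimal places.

134.03 Da

Average mass = Σ (abundance × isotope mass) = 0.119484 × 130.992 + 0.475597 × 134.007 + 0.404919 × 134.944
= 15.6514 + 63.7333 + 54.6414 = 134.0261 Da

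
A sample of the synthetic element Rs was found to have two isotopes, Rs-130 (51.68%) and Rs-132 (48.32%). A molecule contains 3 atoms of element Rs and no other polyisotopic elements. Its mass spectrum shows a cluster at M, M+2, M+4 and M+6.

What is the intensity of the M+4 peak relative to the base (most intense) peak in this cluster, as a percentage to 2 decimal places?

(0.5168 + 0.4832)^3 gives M 0.1380, M+2 0.3872, M+4 0.3620, M+6 0.1128; the largest is M+2.
P(M+2) = C(3,1) × 0.5168^2 × 0.4832^1 = 3 × 0.26708224 × 0.4832 = 0.387162 (base)
P(M+4) = C(3,2) × 0.5168^1 × 0.4832^2 = 3 × 0.5168 × 0.23348224 = 0.361991
Relative intensity = 0.361991 / 0.387162 × 100 = 93.50

93.50%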